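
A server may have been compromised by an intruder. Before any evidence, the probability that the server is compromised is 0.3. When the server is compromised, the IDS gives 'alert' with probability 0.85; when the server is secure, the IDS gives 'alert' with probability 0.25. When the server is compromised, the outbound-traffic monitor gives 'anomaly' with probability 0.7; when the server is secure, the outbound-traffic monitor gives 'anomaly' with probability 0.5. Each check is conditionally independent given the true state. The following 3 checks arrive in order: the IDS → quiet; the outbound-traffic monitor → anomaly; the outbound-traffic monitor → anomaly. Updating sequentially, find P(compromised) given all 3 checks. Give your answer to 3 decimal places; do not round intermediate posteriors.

After the IDS='quiet': P(compromised) = 0.15·0.3000 / (0.15·0.3000 + 0.75·0.7000) ≈ 0.0789
After the outbound-traffic monitor='anomaly': P(compromised) = 0.7·0.0789 / (0.7·0.0789 + 0.5·0.9211) ≈ 0.1071
After the outbound-traffic monitor='anomaly': P(compromised) = 0.7·0.1071 / (0.7·0.1071 + 0.5·0.8929) ≈ 0.1438

0.144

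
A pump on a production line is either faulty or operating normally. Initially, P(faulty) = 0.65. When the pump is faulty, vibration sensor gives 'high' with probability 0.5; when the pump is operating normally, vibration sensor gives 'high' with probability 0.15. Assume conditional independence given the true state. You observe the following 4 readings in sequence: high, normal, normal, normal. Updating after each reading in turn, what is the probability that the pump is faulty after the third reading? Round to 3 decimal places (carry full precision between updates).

After 'high': P(faulty) = 0.5·0.6500 / (0.5·0.6500 + 0.15·0.3500) ≈ 0.8609
After 'normal': P(faulty) = 0.5·0.8609 / (0.5·0.8609 + 0.85·0.1391) ≈ 0.7846
After 'normal': P(faulty) = 0.5·0.7846 / (0.5·0.7846 + 0.85·0.2154) ≈ 0.6817

0.682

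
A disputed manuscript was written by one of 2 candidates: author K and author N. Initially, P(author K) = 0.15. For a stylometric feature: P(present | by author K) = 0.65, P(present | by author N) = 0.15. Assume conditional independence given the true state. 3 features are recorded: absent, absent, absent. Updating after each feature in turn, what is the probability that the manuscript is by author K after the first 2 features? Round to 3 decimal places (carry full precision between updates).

0.029

After 'absent': P(author K) = 0.35·0.1500 / (0.35·0.1500 + 0.85·0.8500) ≈ 0.0677
After 'absent': P(author K) = 0.35·0.0677 / (0.35·0.0677 + 0.85·0.9323) ≈ 0.0291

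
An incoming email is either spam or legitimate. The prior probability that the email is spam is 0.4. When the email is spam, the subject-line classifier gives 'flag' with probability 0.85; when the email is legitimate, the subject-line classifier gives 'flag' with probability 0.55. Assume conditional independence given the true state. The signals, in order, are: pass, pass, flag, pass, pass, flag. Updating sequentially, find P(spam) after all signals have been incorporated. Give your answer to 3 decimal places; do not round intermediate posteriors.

After 'pass': P(spam) = 0.15·0.4000 / (0.15·0.4000 + 0.45·0.6000) ≈ 0.1818
After 'pass': P(spam) = 0.15·0.1818 / (0.15·0.1818 + 0.45·0.8182) ≈ 0.0690
After 'flag': P(spam) = 0.85·0.0690 / (0.85·0.0690 + 0.55·0.9310) ≈ 0.1027
After 'pass': P(spam) = 0.15·0.1027 / (0.15·0.1027 + 0.45·0.8973) ≈ 0.0368
After 'pass': P(spam) = 0.15·0.0368 / (0.15·0.0368 + 0.45·0.9632) ≈ 0.0126
After 'flag': P(spam) = 0.85·0.0126 / (0.85·0.0126 + 0.55·0.9874) ≈ 0.0193

0.019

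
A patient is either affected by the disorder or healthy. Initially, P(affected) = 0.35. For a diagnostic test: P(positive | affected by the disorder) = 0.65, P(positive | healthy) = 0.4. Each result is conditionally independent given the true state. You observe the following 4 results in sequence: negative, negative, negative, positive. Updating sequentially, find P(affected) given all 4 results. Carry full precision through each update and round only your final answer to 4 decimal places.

Apply Bayes' rule sequentially, carrying P(affected) forward.
After 'negative': P(affected) = 0.35·0.3500 / (0.35·0.3500 + 0.6·0.6500) ≈ 0.2390
After 'negative': P(affected) = 0.35·0.2390 / (0.35·0.2390 + 0.6·0.7610) ≈ 0.1549
After 'negative': P(affected) = 0.35·0.1549 / (0.35·0.1549 + 0.6·0.8451) ≈ 0.0966
After 'positive': P(affected) = 0.65·0.0966 / (0.65·0.0966 + 0.4·0.9034) ≈ 0.1480

0.1480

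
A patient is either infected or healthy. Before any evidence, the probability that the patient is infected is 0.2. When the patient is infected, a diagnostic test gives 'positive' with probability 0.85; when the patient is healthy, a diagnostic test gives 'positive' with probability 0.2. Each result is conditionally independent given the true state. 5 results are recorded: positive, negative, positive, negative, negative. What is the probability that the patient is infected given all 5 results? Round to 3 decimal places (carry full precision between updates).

After 'positive': P(infected) = 0.85·0.2000 / (0.85·0.2000 + 0.2·0.8000) ≈ 0.5152
After 'negative': P(infected) = 0.15·0.5152 / (0.15·0.5152 + 0.8·0.4848) ≈ 0.1661
After 'positive': P(infected) = 0.85·0.1661 / (0.85·0.1661 + 0.2·0.8339) ≈ 0.4585
After 'negative': P(infected) = 0.15·0.4585 / (0.15·0.4585 + 0.8·0.5415) ≈ 0.1370
After 'negative': P(infected) = 0.15·0.1370 / (0.15·0.1370 + 0.8·0.8630) ≈ 0.0289

0.029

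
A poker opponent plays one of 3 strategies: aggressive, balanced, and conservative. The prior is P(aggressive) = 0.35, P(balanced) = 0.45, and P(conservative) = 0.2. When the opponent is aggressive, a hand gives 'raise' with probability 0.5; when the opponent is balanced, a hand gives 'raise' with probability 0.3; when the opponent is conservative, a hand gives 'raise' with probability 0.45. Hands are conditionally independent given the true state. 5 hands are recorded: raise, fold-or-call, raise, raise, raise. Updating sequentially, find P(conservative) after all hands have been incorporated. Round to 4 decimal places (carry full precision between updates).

After 'raise': normaliser = 0.5·0.3500 + 0.3·0.4500 + 0.45·0.2000; P(aggressive) ≈ 0.4375, P(balanced) ≈ 0.3375, P(conservative) ≈ 0.2250
After 'fold-or-call': normaliser = 0.5·0.4375 + 0.7·0.3375 + 0.55·0.2250; P(aggressive) ≈ 0.3780, P(balanced) ≈ 0.4082, P(conservative) ≈ 0.2138
After 'raise': normaliser = 0.5·0.3780 + 0.3·0.4082 + 0.45·0.2138; P(aggressive) ≈ 0.4636, P(balanced) ≈ 0.3004, P(conservative) ≈ 0.2360
After 'raise': normaliser = 0.5·0.4636 + 0.3·0.3004 + 0.45·0.2360; P(aggressive) ≈ 0.5414, P(balanced) ≈ 0.2105, P(conservative) ≈ 0.2481
After 'raise': normaliser = 0.5·0.5414 + 0.3·0.2105 + 0.45·0.2481; P(aggressive) ≈ 0.6076, P(balanced) ≈ 0.1418, P(conservative) ≈ 0.2506

0.2506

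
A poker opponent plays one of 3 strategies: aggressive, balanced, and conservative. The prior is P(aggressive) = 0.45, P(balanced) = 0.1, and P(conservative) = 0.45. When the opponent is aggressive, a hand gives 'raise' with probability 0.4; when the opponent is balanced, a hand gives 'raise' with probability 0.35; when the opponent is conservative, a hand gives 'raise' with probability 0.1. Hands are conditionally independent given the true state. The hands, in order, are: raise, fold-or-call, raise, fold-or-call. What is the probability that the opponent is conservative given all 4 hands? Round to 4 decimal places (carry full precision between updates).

After 'raise': normaliser = 0.4·0.4500 + 0.35·0.1000 + 0.1·0.4500; P(aggressive) ≈ 0.6923, P(balanced) ≈ 0.1346, P(conservative) ≈ 0.1731
After 'fold-or-call': normaliser = 0.6·0.6923 + 0.65·0.1346 + 0.9·0.1731; P(aggressive) ≈ 0.6307, P(balanced) ≈ 0.1328, P(conservative) ≈ 0.2365
After 'raise': normaliser = 0.4·0.6307 + 0.35·0.1328 + 0.1·0.2365; P(aggressive) ≈ 0.7824, P(balanced) ≈ 0.1442, P(conservative) ≈ 0.0734
After 'fold-or-call': normaliser = 0.6·0.7824 + 0.65·0.1442 + 0.9·0.0734; P(aggressive) ≈ 0.7461, P(balanced) ≈ 0.1490, P(conservative) ≈ 0.1049

0.1049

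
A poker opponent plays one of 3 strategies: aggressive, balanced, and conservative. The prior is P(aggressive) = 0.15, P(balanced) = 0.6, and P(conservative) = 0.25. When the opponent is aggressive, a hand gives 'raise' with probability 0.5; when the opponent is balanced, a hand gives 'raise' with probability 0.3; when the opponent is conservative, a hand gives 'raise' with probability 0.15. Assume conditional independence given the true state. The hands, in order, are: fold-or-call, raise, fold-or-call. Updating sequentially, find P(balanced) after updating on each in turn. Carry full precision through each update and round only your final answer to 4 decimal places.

After 'fold-or-call': normaliser = 0.5·0.1500 + 0.7·0.6000 + 0.85·0.2500; P(aggressive) ≈ 0.1060, P(balanced) ≈ 0.5936, P(conservative) ≈ 0.3004
After 'raise': normaliser = 0.5·0.1060 + 0.3·0.5936 + 0.15·0.3004; P(aggressive) ≈ 0.1919, P(balanced) ≈ 0.6449, P(conservative) ≈ 0.1631
After 'fold-or-call': normaliser = 0.5·0.1919 + 0.7·0.6449 + 0.85·0.1631; P(aggressive) ≈ 0.1399, P(balanced) ≈ 0.6580, P(conservative) ≈ 0.2021

0.6580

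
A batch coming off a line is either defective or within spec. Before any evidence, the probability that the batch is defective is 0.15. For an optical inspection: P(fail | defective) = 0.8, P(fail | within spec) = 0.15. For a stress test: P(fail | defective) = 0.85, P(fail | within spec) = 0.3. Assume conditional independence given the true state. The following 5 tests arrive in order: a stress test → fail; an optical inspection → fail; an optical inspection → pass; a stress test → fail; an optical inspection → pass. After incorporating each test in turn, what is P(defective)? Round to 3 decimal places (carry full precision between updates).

0.295

Apply Bayes' rule sequentially, carrying P(defective) forward.
After a stress test='fail': P(defective) = 0.85·0.1500 / (0.85·0.1500 + 0.3·0.8500) ≈ 0.3333
After an optical inspection='fail': P(defective) = 0.8·0.3333 / (0.8·0.3333 + 0.15·0.6667) ≈ 0.7273
After an optical inspection='pass': P(defective) = 0.2·0.7273 / (0.2·0.7273 + 0.85·0.2727) ≈ 0.3855
After a stress test='fail': P(defective) = 0.85·0.3855 / (0.85·0.3855 + 0.3·0.6145) ≈ 0.6400
After an optical inspection='pass': P(defective) = 0.2·0.6400 / (0.2·0.6400 + 0.85·0.3600) ≈ 0.2949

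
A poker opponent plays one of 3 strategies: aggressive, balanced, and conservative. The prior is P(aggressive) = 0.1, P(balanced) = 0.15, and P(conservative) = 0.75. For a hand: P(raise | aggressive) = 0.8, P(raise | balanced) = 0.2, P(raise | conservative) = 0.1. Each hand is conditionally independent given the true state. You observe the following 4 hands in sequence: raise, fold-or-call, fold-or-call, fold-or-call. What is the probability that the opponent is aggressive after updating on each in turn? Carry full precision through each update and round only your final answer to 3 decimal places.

After 'raise': normaliser = 0.8·0.1000 + 0.2·0.1500 + 0.1·0.7500; P(aggressive) ≈ 0.4324, P(balanced) ≈ 0.1622, P(conservative) ≈ 0.4054
After 'fold-or-call': normaliser = 0.2·0.4324 + 0.8·0.1622 + 0.9·0.4054; P(aggressive) ≈ 0.1488, P(balanced) ≈ 0.2233, P(conservative) ≈ 0.6279
After 'fold-or-call': normaliser = 0.2·0.1488 + 0.8·0.2233 + 0.9·0.6279; P(aggressive) ≈ 0.0385, P(balanced) ≈ 0.2309, P(conservative) ≈ 0.7306
After 'fold-or-call': normaliser = 0.2·0.0385 + 0.8·0.2309 + 0.9·0.7306; P(aggressive) ≈ 0.0091, P(balanced) ≈ 0.2173, P(conservative) ≈ 0.7736

0.009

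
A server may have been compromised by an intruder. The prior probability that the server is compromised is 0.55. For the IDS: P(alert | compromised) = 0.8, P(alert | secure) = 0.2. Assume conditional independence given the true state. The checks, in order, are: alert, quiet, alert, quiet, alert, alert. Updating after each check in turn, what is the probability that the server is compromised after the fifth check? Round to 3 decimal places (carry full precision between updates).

0.830

After 'alert': P(compromised) = 0.8·0.5500 / (0.8·0.5500 + 0.2·0.4500) ≈ 0.8302
After 'quiet': P(compromised) = 0.2·0.8302 / (0.2·0.8302 + 0.8·0.1698) ≈ 0.5500
After 'alert': P(compromised) = 0.8·0.5500 / (0.8·0.5500 + 0.2·0.4500) ≈ 0.8302
After 'quiet': P(compromised) = 0.2·0.8302 / (0.2·0.8302 + 0.8·0.1698) ≈ 0.5500
After 'alert': P(compromised) = 0.8·0.5500 / (0.8·0.5500 + 0.2·0.4500) ≈ 0.8302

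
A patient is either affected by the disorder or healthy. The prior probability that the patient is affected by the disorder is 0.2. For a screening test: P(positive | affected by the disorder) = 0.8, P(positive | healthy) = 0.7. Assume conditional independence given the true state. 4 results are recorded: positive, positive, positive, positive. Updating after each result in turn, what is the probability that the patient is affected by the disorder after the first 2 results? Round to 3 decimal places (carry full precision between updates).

Apply Bayes' rule sequentially, carrying P(affected) forward.
After 'positive': P(affected) = 0.8·0.2000 / (0.8·0.2000 + 0.7·0.8000) ≈ 0.2222
After 'positive': P(affected) = 0.8·0.2222 / (0.8·0.2222 + 0.7·0.7778) ≈ 0.2462

0.246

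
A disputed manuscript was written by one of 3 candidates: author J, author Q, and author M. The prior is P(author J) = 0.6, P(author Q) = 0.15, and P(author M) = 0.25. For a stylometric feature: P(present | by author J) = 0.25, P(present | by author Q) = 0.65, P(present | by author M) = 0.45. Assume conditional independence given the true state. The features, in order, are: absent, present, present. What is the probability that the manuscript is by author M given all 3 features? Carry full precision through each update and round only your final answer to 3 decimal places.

Each posterior becomes the prior for the next update.
After 'absent': normaliser = 0.75·0.6000 + 0.35·0.1500 + 0.55·0.2500; P(author J) ≈ 0.7031, P(author Q) ≈ 0.0820, P(author M) ≈ 0.2148
After 'present': normaliser = 0.25·0.7031 + 0.65·0.0820 + 0.45·0.2148; P(author J) ≈ 0.5396, P(author Q) ≈ 0.1637, P(author M) ≈ 0.2968
After 'present': normaliser = 0.25·0.5396 + 0.65·0.1637 + 0.45·0.2968; P(author J) ≈ 0.3599, P(author Q) ≈ 0.2838, P(author M) ≈ 0.3563

0.356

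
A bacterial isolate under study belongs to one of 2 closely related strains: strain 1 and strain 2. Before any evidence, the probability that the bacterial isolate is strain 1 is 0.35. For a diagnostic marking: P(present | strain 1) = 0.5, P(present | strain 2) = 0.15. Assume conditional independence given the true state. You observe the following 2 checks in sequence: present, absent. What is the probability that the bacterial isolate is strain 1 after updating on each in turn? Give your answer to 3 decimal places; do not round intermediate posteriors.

After 'present': P(strain 1) = 0.5·0.3500 / (0.5·0.3500 + 0.15·0.6500) ≈ 0.6422
After 'absent': P(strain 1) = 0.5·0.6422 / (0.5·0.6422 + 0.85·0.3578) ≈ 0.5136

0.514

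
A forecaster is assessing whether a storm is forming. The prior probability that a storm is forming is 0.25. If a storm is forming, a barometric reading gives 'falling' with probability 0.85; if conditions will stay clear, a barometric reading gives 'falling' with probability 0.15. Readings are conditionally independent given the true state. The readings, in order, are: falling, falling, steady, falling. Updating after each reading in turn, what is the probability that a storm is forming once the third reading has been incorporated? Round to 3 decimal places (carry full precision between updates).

After 'falling': P(storm) = 0.85·0.2500 / (0.85·0.2500 + 0.15·0.7500) ≈ 0.6538
After 'falling': P(storm) = 0.85·0.6538 / (0.85·0.6538 + 0.15·0.3462) ≈ 0.9146
After 'steady': P(storm) = 0.15·0.9146 / (0.15·0.9146 + 0.85·0.0854) ≈ 0.6538

0.654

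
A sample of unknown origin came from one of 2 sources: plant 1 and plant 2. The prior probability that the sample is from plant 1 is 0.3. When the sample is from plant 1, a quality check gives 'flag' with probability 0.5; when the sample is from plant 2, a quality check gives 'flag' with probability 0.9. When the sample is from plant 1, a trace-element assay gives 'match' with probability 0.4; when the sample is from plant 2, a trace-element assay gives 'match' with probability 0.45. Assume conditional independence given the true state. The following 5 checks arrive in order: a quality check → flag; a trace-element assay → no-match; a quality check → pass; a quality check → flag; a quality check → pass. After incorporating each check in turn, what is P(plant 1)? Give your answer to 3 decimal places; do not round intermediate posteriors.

After a quality check='flag': P(plant 1) = 0.5·0.3000 / (0.5·0.3000 + 0.9·0.7000) ≈ 0.1923
After a trace-element assay='no-match': P(plant 1) = 0.6·0.1923 / (0.6·0.1923 + 0.55·0.8077) ≈ 0.2062
After a quality check='pass': P(plant 1) = 0.5·0.2062 / (0.5·0.2062 + 0.1·0.7938) ≈ 0.5650
After a quality check='flag': P(plant 1) = 0.5·0.5650 / (0.5·0.5650 + 0.9·0.4350) ≈ 0.4191
After a quality check='pass': P(plant 1) = 0.5·0.4191 / (0.5·0.4191 + 0.1·0.5809) ≈ 0.7830

0.783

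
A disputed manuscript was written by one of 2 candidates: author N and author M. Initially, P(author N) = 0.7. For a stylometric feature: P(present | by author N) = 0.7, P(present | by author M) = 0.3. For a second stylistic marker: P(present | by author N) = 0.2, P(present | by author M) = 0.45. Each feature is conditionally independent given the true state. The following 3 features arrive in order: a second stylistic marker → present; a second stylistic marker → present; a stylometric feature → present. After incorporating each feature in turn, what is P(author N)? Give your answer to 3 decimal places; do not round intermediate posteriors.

After a second stylistic marker='present': P(author N) = 0.2·0.7000 / (0.2·0.7000 + 0.45·0.3000) ≈ 0.5091
After a second stylistic marker='present': P(author N) = 0.2·0.5091 / (0.2·0.5091 + 0.45·0.4909) ≈ 0.3155
After a stylometric feature='present': P(author N) = 0.7·0.3155 / (0.7·0.3155 + 0.3·0.6845) ≈ 0.5182

0.518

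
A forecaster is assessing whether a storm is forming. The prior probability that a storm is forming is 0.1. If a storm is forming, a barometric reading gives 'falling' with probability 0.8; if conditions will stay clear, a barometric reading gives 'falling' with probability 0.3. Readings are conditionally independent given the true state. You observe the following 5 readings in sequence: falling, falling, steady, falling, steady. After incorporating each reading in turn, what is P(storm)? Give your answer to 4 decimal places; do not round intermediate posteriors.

After 'falling': P(storm) = 0.8·0.1000 / (0.8·0.1000 + 0.3·0.9000) ≈ 0.2286
After 'falling': P(storm) = 0.8·0.2286 / (0.8·0.2286 + 0.3·0.7714) ≈ 0.4414
After 'steady': P(storm) = 0.2·0.4414 / (0.2·0.4414 + 0.7·0.5586) ≈ 0.1842
After 'falling': P(storm) = 0.8·0.1842 / (0.8·0.1842 + 0.3·0.8158) ≈ 0.3758
After 'steady': P(storm) = 0.2·0.3758 / (0.2·0.3758 + 0.7·0.6242) ≈ 0.1468

0.1468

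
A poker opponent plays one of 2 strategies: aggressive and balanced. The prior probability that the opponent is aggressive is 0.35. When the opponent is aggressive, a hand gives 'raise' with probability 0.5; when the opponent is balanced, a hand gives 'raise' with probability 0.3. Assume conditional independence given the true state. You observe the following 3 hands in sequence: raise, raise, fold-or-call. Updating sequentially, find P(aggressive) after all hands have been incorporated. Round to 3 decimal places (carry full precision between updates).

After 'raise': P(aggressive) = 0.5·0.3500 / (0.5·0.3500 + 0.3·0.6500) ≈ 0.4730
After 'raise': P(aggressive) = 0.5·0.4730 / (0.5·0.4730 + 0.3·0.5270) ≈ 0.5993
After 'fold-or-call': P(aggressive) = 0.5·0.5993 / (0.5·0.5993 + 0.7·0.4007) ≈ 0.5165

0.517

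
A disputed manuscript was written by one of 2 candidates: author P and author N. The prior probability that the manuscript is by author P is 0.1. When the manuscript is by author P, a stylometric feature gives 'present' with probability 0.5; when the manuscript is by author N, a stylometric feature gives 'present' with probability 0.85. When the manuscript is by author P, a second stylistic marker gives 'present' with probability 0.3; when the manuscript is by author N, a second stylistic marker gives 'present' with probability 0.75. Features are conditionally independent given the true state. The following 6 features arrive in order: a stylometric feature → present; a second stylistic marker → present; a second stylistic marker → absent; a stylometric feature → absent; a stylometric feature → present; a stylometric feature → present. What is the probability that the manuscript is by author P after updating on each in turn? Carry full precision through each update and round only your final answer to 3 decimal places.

0.078

After a stylometric feature='present': P(author P) = 0.5·0.1000 / (0.5·0.1000 + 0.85·0.9000) ≈ 0.0613
After a second stylistic marker='present': P(author P) = 0.3·0.0613 / (0.3·0.0613 + 0.75·0.9387) ≈ 0.0255
After a second stylistic marker='absent': P(author P) = 0.7·0.0255 / (0.7·0.0255 + 0.25·0.9745) ≈ 0.0682
After a stylometric feature='absent': P(author P) = 0.5·0.0682 / (0.5·0.0682 + 0.15·0.9318) ≈ 0.1961
After a stylometric feature='present': P(author P) = 0.5·0.1961 / (0.5·0.1961 + 0.85·0.8039) ≈ 0.1255
After a stylometric feature='present': P(author P) = 0.5·0.1255 / (0.5·0.1255 + 0.85·0.8745) ≈ 0.0779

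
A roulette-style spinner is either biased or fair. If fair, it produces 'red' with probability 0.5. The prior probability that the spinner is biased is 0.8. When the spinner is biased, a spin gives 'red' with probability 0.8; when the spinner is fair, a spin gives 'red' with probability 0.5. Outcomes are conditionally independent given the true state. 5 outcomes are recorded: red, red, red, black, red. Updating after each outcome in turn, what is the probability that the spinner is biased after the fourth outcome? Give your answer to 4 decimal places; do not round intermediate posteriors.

After 'red': P(biased) = 0.8·0.8000 / (0.8·0.8000 + 0.5·0.2000) ≈ 0.8649
After 'red': P(biased) = 0.8·0.8649 / (0.8·0.8649 + 0.5·0.1351) ≈ 0.9110
After 'red': P(biased) = 0.8·0.9110 / (0.8·0.9110 + 0.5·0.0890) ≈ 0.9425
After 'black': P(biased) = 0.2·0.9425 / (0.2·0.9425 + 0.5·0.0575) ≈ 0.8676

0.8676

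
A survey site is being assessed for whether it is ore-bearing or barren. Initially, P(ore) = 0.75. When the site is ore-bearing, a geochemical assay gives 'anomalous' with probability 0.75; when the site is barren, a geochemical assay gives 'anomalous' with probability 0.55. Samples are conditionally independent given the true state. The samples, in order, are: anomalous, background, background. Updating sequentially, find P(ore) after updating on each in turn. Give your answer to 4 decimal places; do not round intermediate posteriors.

0.5580

After 'anomalous': P(ore) = 0.75·0.7500 / (0.75·0.7500 + 0.55·0.2500) ≈ 0.8036
After 'background': P(ore) = 0.25·0.8036 / (0.25·0.8036 + 0.45·0.1964) ≈ 0.6944
After 'background': P(ore) = 0.25·0.6944 / (0.25·0.6944 + 0.45·0.3056) ≈ 0.5580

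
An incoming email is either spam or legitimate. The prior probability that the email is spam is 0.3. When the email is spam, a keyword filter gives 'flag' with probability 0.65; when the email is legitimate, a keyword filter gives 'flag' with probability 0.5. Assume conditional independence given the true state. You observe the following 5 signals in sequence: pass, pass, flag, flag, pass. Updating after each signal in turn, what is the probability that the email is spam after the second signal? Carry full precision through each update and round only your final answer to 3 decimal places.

After 'pass': P(spam) = 0.35·0.3000 / (0.35·0.3000 + 0.5·0.7000) ≈ 0.2308
After 'pass': P(spam) = 0.35·0.2308 / (0.35·0.2308 + 0.5·0.7692) ≈ 0.1736

0.174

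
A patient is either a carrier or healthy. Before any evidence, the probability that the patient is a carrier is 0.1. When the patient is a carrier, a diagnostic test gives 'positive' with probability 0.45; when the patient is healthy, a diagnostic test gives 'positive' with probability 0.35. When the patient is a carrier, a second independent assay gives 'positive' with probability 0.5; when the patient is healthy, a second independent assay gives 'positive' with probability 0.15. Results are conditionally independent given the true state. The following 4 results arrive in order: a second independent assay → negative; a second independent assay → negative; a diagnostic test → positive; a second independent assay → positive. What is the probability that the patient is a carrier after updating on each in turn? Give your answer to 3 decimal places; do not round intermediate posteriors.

After a second independent assay='negative': P(carrier) = 0.5·0.1000 / (0.5·0.1000 + 0.85·0.9000) ≈ 0.0613
After a second independent assay='negative': P(carrier) = 0.5·0.0613 / (0.5·0.0613 + 0.85·0.9387) ≈ 0.0370
After a diagnostic test='positive': P(carrier) = 0.45·0.0370 / (0.45·0.0370 + 0.35·0.9630) ≈ 0.0471
After a second independent assay='positive': P(carrier) = 0.5·0.0471 / (0.5·0.0471 + 0.15·0.9529) ≈ 0.1415

0.141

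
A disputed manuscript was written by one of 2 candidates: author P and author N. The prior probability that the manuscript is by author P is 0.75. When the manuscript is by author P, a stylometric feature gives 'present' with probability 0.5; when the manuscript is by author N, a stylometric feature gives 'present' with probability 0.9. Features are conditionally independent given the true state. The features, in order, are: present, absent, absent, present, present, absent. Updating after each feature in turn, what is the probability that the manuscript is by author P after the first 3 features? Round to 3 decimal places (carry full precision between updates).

After 'present': P(author P) = 0.5·0.7500 / (0.5·0.7500 + 0.9·0.2500) ≈ 0.6250
After 'absent': P(author P) = 0.5·0.6250 / (0.5·0.6250 + 0.1·0.3750) ≈ 0.8929
After 'absent': P(author P) = 0.5·0.8929 / (0.5·0.8929 + 0.1·0.1071) ≈ 0.9766

0.977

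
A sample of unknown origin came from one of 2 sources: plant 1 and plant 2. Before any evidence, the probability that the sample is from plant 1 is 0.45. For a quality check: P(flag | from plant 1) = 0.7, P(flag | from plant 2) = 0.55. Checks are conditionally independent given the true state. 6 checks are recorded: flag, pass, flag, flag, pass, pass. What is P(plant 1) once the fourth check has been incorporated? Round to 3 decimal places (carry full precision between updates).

0.529

After 'flag': P(plant 1) = 0.7·0.4500 / (0.7·0.4500 + 0.55·0.5500) ≈ 0.5101
After 'pass': P(plant 1) = 0.3·0.5101 / (0.3·0.5101 + 0.45·0.4899) ≈ 0.4098
After 'flag': P(plant 1) = 0.7·0.4098 / (0.7·0.4098 + 0.55·0.5902) ≈ 0.4691
After 'flag': P(plant 1) = 0.7·0.4691 / (0.7·0.4691 + 0.55·0.5309) ≈ 0.5293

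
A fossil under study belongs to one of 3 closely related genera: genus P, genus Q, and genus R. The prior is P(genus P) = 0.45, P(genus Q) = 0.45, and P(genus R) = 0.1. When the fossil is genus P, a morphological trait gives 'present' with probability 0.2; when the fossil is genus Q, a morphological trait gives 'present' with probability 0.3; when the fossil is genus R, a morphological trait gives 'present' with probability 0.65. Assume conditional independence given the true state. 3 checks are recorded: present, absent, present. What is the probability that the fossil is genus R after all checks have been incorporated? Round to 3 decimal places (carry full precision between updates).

0.257

Each posterior becomes the prior for the next update.
After 'present': normaliser = 0.2·0.4500 + 0.3·0.4500 + 0.65·0.1000; P(genus P) ≈ 0.3103, P(genus Q) ≈ 0.4655, P(genus R) ≈ 0.2241
After 'absent': normaliser = 0.8·0.3103 + 0.7·0.4655 + 0.35·0.2241; P(genus P) ≈ 0.3804, P(genus Q) ≈ 0.4993, P(genus R) ≈ 0.1202
After 'present': normaliser = 0.2·0.3804 + 0.3·0.4993 + 0.65·0.1202; P(genus P) ≈ 0.2503, P(genus Q) ≈ 0.4927, P(genus R) ≈ 0.2570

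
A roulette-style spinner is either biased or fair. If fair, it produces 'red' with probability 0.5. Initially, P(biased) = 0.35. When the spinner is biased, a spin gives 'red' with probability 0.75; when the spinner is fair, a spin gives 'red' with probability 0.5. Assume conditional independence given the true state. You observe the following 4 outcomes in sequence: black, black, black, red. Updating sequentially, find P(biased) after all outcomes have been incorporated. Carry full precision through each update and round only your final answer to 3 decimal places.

0.092

After 'black': P(biased) = 0.25·0.3500 / (0.25·0.3500 + 0.5·0.6500) ≈ 0.2121
After 'black': P(biased) = 0.25·0.2121 / (0.25·0.2121 + 0.5·0.7879) ≈ 0.1186
After 'black': P(biased) = 0.25·0.1186 / (0.25·0.1186 + 0.5·0.8814) ≈ 0.0631
After 'red': P(biased) = 0.75·0.0631 / (0.75·0.0631 + 0.5·0.9369) ≈ 0.0917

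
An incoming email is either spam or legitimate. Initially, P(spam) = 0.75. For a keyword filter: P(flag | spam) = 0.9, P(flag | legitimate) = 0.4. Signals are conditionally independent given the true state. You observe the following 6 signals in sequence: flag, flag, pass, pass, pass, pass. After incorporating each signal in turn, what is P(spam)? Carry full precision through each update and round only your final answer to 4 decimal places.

0.0116

After 'flag': P(spam) = 0.9·0.7500 / (0.9·0.7500 + 0.4·0.2500) ≈ 0.8710
After 'flag': P(spam) = 0.9·0.8710 / (0.9·0.8710 + 0.4·0.1290) ≈ 0.9382
After 'pass': P(spam) = 0.1·0.9382 / (0.1·0.9382 + 0.6·0.0618) ≈ 0.7168
After 'pass': P(spam) = 0.1·0.7168 / (0.1·0.7168 + 0.6·0.2832) ≈ 0.2967
After 'pass': P(spam) = 0.1·0.2967 / (0.1·0.2967 + 0.6·0.7033) ≈ 0.0657
After 'pass': P(spam) = 0.1·0.0657 / (0.1·0.0657 + 0.6·0.9343) ≈ 0.0116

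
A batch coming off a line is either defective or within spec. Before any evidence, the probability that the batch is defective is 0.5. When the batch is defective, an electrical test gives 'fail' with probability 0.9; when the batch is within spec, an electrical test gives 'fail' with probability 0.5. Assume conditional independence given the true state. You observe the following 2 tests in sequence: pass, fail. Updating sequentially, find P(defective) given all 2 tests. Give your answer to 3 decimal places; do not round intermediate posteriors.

After 'pass': P(defective) = 0.1·0.5000 / (0.1·0.5000 + 0.5·0.5000) ≈ 0.1667
After 'fail': P(defective) = 0.9·0.1667 / (0.9·0.1667 + 0.5·0.8333) ≈ 0.2647

0.265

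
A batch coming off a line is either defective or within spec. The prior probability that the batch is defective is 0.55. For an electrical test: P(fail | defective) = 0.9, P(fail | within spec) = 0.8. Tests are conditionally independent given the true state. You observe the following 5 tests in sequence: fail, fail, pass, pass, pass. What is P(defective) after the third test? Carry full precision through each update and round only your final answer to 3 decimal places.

Each posterior becomes the prior for the next update.
After 'fail': P(defective) = 0.9·0.5500 / (0.9·0.5500 + 0.8·0.4500) ≈ 0.5789
After 'fail': P(defective) = 0.9·0.5789 / (0.9·0.5789 + 0.8·0.4211) ≈ 0.6074
After 'pass': P(defective) = 0.1·0.6074 / (0.1·0.6074 + 0.2·0.3926) ≈ 0.4361

0.436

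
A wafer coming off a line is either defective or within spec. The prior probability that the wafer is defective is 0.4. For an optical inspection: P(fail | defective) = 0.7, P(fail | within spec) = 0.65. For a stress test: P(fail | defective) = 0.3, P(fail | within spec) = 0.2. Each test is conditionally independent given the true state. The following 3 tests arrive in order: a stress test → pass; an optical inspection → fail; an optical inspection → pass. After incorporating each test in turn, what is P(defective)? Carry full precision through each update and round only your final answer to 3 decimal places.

0.350

After a stress test='pass': P(defective) = 0.7·0.4000 / (0.7·0.4000 + 0.8·0.6000) ≈ 0.3684
After an optical inspection='fail': P(defective) = 0.7·0.3684 / (0.7·0.3684 + 0.65·0.6316) ≈ 0.3858
After an optical inspection='pass': P(defective) = 0.3·0.3858 / (0.3·0.3858 + 0.35·0.6142) ≈ 0.3500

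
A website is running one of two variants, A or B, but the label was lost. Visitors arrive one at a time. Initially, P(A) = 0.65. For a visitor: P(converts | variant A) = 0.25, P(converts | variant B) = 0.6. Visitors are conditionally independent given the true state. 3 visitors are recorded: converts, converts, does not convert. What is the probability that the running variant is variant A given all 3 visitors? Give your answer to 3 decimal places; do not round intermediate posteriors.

After 'converts': P(A) = 0.25·0.6500 / (0.25·0.6500 + 0.6·0.3500) ≈ 0.4362
After 'converts': P(A) = 0.25·0.4362 / (0.25·0.4362 + 0.6·0.5638) ≈ 0.2438
After 'does not convert': P(A) = 0.75·0.2438 / (0.75·0.2438 + 0.4·0.7562) ≈ 0.3768

0.377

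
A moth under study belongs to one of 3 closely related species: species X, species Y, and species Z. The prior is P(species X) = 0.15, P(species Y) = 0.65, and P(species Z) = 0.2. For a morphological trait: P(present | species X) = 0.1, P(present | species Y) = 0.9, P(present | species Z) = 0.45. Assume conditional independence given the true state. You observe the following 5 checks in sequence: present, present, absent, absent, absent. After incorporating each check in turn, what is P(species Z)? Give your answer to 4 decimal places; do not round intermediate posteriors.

0.8062

After 'present': normaliser = 0.1·0.1500 + 0.9·0.6500 + 0.45·0.2000; P(species X) ≈ 0.0217, P(species Y) ≈ 0.8478, P(species Z) ≈ 0.1304
After 'present': normaliser = 0.1·0.0217 + 0.9·0.8478 + 0.45·0.1304; P(species X) ≈ 0.0026, P(species Y) ≈ 0.9261, P(species Z) ≈ 0.0712
After 'absent': normaliser = 0.9·0.0026 + 0.1·0.9261 + 0.55·0.0712; P(species X) ≈ 0.0177, P(species Y) ≈ 0.6903, P(species Z) ≈ 0.2920
After 'absent': normaliser = 0.9·0.0177 + 0.1·0.6903 + 0.55·0.2920; P(species X) ≈ 0.0649, P(species Y) ≈ 0.2811, P(species Z) ≈ 0.6541
After 'absent': normaliser = 0.9·0.0649 + 0.1·0.2811 + 0.55·0.6541; P(species X) ≈ 0.1308, P(species Y) ≈ 0.0630, P(species Z) ≈ 0.8062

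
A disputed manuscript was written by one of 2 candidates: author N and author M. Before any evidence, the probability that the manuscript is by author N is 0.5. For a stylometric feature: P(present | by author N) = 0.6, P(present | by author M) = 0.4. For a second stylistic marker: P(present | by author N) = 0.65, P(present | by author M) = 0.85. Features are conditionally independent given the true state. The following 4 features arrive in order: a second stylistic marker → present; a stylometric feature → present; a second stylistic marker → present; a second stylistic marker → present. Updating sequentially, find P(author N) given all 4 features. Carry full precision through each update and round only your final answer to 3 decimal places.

Apply Bayes' rule sequentially, carrying P(author N) forward.
After a second stylistic marker='present': P(author N) = 0.65·0.5000 / (0.65·0.5000 + 0.85·0.5000) ≈ 0.4333
After a stylometric feature='present': P(author N) = 0.6·0.4333 / (0.6·0.4333 + 0.4·0.5667) ≈ 0.5342
After a second stylistic marker='present': P(author N) = 0.65·0.5342 / (0.65·0.5342 + 0.85·0.4658) ≈ 0.4673
After a second stylistic marker='present': P(author N) = 0.65·0.4673 / (0.65·0.4673 + 0.85·0.5327) ≈ 0.4015

0.401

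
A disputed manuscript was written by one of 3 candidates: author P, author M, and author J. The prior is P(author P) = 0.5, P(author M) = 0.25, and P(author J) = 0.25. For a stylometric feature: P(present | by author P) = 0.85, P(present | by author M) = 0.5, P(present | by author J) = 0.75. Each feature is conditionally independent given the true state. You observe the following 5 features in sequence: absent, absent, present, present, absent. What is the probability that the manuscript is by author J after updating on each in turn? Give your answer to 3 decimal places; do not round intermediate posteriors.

After 'absent': normaliser = 0.15·0.5000 + 0.5·0.2500 + 0.25·0.2500; P(author P) ≈ 0.2857, P(author M) ≈ 0.4762, P(author J) ≈ 0.2381
After 'absent': normaliser = 0.15·0.2857 + 0.5·0.4762 + 0.25·0.2381; P(author P) ≈ 0.1259, P(author M) ≈ 0.6993, P(author J) ≈ 0.1748
After 'present': normaliser = 0.85·0.1259 + 0.5·0.6993 + 0.75·0.1748; P(author P) ≈ 0.1820, P(author M) ≈ 0.5949, P(author J) ≈ 0.2231
After 'present': normaliser = 0.85·0.1820 + 0.5·0.5949 + 0.75·0.2231; P(author P) ≈ 0.2498, P(author M) ≈ 0.4801, P(author J) ≈ 0.2701
After 'absent': normaliser = 0.15·0.2498 + 0.5·0.4801 + 0.25·0.2701; P(author P) ≈ 0.1086, P(author M) ≈ 0.6957, P(author J) ≈ 0.1957

0.196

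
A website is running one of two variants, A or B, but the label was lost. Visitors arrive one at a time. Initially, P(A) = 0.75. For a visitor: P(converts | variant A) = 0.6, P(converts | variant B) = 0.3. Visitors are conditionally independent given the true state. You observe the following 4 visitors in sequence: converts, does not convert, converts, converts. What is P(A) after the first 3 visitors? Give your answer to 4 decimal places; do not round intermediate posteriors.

Apply Bayes' rule sequentially, carrying P(A) forward.
After 'converts': P(A) = 0.6·0.7500 / (0.6·0.7500 + 0.3·0.2500) ≈ 0.8571
After 'does not convert': P(A) = 0.4·0.8571 / (0.4·0.8571 + 0.7·0.1429) ≈ 0.7742
After 'converts': P(A) = 0.6·0.7742 / (0.6·0.7742 + 0.3·0.2258) ≈ 0.8727

0.8727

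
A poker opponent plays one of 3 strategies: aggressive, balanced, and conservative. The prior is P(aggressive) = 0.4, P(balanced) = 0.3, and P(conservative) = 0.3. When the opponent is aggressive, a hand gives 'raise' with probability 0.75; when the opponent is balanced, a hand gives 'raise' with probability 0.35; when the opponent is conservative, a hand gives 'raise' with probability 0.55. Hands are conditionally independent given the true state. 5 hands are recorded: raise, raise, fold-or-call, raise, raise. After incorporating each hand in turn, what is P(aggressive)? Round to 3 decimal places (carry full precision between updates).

Apply Bayes' rule sequentially, carrying P(aggressive) forward.
After 'raise': normaliser = 0.75·0.4000 + 0.35·0.3000 + 0.55·0.3000; P(aggressive) ≈ 0.5263, P(balanced) ≈ 0.1842, P(conservative) ≈ 0.2895
After 'raise': normaliser = 0.75·0.5263 + 0.35·0.1842 + 0.55·0.2895; P(aggressive) ≈ 0.6383, P(balanced) ≈ 0.1043, P(conservative) ≈ 0.2574
After 'fold-or-call': normaliser = 0.25·0.6383 + 0.65·0.1043 + 0.45·0.2574; P(aggressive) ≈ 0.4650, P(balanced) ≈ 0.1975, P(conservative) ≈ 0.3376
After 'raise': normaliser = 0.75·0.4650 + 0.35·0.1975 + 0.55·0.3376; P(aggressive) ≈ 0.5778, P(balanced) ≈ 0.1145, P(conservative) ≈ 0.3076
After 'raise': normaliser = 0.75·0.5778 + 0.35·0.1145 + 0.55·0.3076; P(aggressive) ≈ 0.6743, P(balanced) ≈ 0.0624, P(conservative) ≈ 0.2633

0.674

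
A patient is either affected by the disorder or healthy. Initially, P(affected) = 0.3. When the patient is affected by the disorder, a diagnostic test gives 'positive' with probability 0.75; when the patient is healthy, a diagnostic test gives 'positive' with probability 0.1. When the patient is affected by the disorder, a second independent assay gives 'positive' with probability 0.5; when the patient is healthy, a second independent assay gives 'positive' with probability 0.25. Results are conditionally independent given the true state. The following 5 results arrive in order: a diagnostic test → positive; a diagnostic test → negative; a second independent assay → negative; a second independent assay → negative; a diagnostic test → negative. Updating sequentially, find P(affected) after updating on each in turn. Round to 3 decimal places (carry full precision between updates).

Apply Bayes' rule sequentially, carrying P(affected) forward.
After a diagnostic test='positive': P(affected) = 0.75·0.3000 / (0.75·0.3000 + 0.1·0.7000) ≈ 0.7627
After a diagnostic test='negative': P(affected) = 0.25·0.7627 / (0.25·0.7627 + 0.9·0.2373) ≈ 0.4717
After a second independent assay='negative': P(affected) = 0.5·0.4717 / (0.5·0.4717 + 0.75·0.5283) ≈ 0.3731
After a second independent assay='negative': P(affected) = 0.5·0.3731 / (0.5·0.3731 + 0.75·0.6269) ≈ 0.2841
After a diagnostic test='negative': P(affected) = 0.25·0.2841 / (0.25·0.2841 + 0.9·0.7159) ≈ 0.0993

0.099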